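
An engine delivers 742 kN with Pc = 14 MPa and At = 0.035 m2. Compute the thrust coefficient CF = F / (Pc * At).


CF = 742000 / (14e6 * 0.035) = 1.51

1.51


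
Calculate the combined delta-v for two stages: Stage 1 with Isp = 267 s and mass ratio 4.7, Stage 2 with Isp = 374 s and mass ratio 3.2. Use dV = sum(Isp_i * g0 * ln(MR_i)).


dV1 = 267 * 9.81 * ln(4.7) = 4053.5 m/s
dV2 = 374 * 9.81 * ln(3.2) = 4267.5 m/s
Total dV = 4053.5 + 4267.5 = 8321.0 m/s ~ 8321 m/s

8321 m/s


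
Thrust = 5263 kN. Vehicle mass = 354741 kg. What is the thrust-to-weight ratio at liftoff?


TWR = 5263000 / (354741 * 9.81) = 1.51

1.51


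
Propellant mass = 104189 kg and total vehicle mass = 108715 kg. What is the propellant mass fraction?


PMF = 104189 / 108715 = 0.958

0.958


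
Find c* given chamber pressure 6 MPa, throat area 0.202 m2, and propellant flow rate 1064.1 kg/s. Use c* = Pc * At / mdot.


c* = 6e6 * 0.202 / 1064.1 = 1139 m/s

1139 m/s


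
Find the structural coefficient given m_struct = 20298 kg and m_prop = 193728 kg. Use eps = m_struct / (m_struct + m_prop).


eps = 20298 / (20298 + 193728) = 0.0948

0.0948


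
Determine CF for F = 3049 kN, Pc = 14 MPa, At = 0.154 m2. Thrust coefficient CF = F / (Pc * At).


CF = 3049000 / (14e6 * 0.154) = 1.41

1.41


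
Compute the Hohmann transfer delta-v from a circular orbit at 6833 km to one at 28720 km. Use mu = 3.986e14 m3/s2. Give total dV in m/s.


V1 = sqrt(mu/r1) = 7637.71 m/s
dV1 = V1*(sqrt(2*r2/(r1+r2)) - 1) = 2070.34 m/s
V2 = sqrt(mu/r2) = 3725.43 m/s
dV2 = V2*(1 - sqrt(2*r1/(r1+r2))) = 1415.71 m/s
Total dV = 3486 m/s

3486 m/s


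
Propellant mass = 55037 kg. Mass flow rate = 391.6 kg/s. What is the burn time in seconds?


tb = 55037 / 391.6 = 140.5 s

140.5 s


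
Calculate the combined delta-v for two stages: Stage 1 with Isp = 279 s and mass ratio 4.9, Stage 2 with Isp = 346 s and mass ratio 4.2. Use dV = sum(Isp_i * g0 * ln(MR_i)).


dV1 = 279 * 9.81 * ln(4.9) = 4349.7 m/s
dV2 = 346 * 9.81 * ln(4.2) = 4871.1 m/s
Total dV = 4349.7 + 4871.1 = 9220.8 m/s ~ 9221 m/s

9221 m/s


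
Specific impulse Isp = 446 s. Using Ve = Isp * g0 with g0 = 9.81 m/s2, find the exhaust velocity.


Ve = Isp * g0 = 446 * 9.81 = 4375.3 m/s

4375.3 m/s


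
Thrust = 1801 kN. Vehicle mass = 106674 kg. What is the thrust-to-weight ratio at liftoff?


TWR = 1801000 / (106674 * 9.81) = 1.72

1.72


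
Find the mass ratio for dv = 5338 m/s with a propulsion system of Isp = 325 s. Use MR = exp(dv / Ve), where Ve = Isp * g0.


Ve = 325 * 9.81 = 3188.25 m/s
MR = exp(5338 / 3188.25) = 5.335

5.335


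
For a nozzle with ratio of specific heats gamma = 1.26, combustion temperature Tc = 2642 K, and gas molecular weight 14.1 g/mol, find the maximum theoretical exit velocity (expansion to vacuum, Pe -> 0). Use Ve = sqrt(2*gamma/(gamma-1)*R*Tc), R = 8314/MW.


R = 8314 / 14.1 = 589.65 J/(kg.K)
Ve = sqrt(2 * 1.26 / (1.26 - 1) * 589.65 * 2642) = 3886 m/s

3886 m/s


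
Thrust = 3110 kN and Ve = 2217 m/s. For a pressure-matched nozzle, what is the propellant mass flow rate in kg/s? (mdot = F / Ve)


mdot = F / Ve = 3110000 / 2217 = 1402.8 kg/s

1402.8 kg/s


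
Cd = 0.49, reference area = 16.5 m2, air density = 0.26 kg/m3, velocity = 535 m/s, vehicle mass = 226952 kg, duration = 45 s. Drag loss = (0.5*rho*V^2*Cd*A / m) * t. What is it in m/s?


D = 0.5 * 0.26 * 535^2 * 0.49 * 16.5 = 300836.79 N
a = 300836.79 / 226952 = 1.3256 m/s2
dV = 1.3256 * 45 = 59.6 m/s

59.6 m/s


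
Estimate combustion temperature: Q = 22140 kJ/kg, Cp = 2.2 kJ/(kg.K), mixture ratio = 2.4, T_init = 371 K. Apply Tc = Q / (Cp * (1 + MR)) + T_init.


Tc = 22140 / (2.2 * (1 + 2.4)) + 371 = 3331 K

3331 K


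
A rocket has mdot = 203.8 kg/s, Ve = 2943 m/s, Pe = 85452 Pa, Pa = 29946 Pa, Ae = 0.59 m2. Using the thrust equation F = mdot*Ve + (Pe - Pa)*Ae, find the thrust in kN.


F = 203.8 * 2943 + (85452 - 29946) * 0.59 = 632532.0 N = 632.5 kN

632.5 kN


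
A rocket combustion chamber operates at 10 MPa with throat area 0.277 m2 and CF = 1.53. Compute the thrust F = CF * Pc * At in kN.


F = 1.53 * 10e6 * 0.277 = 4.2381e+06 N = 4238.1 kN

4238.1 kN


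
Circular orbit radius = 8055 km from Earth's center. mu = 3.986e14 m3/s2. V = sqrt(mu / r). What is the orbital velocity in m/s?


V = sqrt(3.986e14 / 8055000) = 7035 m/s

7035 m/s


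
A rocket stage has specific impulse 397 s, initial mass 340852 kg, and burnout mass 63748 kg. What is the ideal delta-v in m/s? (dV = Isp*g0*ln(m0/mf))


Ve = 397 * 9.81 = 3894.57 m/s
dV = 3894.57 * ln(340852/63748) = 6529 m/s

6529 m/s


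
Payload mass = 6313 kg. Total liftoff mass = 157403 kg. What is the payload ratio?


PR = 6313 / 157403 = 0.0401

0.0401


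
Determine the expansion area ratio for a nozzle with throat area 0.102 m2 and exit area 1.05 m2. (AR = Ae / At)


AR = 1.05 / 0.102 = 10.3

10.3


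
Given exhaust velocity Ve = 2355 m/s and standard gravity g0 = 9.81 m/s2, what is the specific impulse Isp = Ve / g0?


Isp = Ve / g0 = 2355 / 9.81 = 240.1 s

240.1 s


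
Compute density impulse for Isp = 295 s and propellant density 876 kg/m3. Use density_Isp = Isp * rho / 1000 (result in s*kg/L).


rho*Isp = 295 * 876 / 1000 = 258 s*kg/L

258 s*kg/L


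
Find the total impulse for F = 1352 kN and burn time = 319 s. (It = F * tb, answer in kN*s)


It = 1352 * 319 = 431288 kN*s

431288 kN*s


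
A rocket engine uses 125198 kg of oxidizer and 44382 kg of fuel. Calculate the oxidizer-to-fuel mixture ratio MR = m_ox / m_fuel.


MR = 125198 / 44382 = 2.82

2.82


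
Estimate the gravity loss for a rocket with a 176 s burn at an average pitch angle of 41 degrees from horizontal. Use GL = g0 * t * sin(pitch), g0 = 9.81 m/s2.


GL = 9.81 * 176 * sin(41 deg) = 1133 m/s

1133 m/s


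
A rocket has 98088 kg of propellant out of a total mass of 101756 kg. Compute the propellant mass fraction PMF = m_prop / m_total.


PMF = 98088 / 101756 = 0.964

0.964


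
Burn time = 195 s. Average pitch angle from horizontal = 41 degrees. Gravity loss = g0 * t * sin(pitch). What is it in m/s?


GL = 9.81 * 195 * sin(41 deg) = 1255 m/s

1255 m/s


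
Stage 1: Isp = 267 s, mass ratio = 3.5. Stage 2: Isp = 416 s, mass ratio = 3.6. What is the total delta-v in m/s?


dV1 = 267 * 9.81 * ln(3.5) = 3281.3 m/s
dV2 = 416 * 9.81 * ln(3.6) = 5227.4 m/s
Total dV = 3281.3 + 5227.4 = 8508.7 m/s ~ 8509 m/s

8509 m/s


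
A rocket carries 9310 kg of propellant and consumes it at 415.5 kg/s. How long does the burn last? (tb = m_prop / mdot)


tb = 9310 / 415.5 = 22.4 s

22.4 s


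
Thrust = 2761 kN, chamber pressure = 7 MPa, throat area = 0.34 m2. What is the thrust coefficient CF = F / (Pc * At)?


CF = 2761000 / (7e6 * 0.34) = 1.16

1.16


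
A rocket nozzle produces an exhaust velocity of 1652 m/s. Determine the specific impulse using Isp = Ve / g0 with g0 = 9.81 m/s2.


Isp = Ve / g0 = 1652 / 9.81 = 168.4 s

168.4 s


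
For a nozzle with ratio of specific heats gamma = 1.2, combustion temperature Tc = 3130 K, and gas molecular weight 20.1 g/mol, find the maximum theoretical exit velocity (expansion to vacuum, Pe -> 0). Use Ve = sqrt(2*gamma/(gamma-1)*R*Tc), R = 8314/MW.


R = 8314 / 20.1 = 413.63 J/(kg.K)
Ve = sqrt(2 * 1.2 / (1.2 - 1) * 413.63 * 3130) = 3942 m/s

3942 m/s


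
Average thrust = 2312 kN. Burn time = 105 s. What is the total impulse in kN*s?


It = 2312 * 105 = 242760 kN*s

242760 kN*s


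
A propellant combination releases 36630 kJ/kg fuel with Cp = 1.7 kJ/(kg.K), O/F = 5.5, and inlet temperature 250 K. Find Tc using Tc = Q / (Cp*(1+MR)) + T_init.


Tc = 36630 / (1.7 * (1 + 5.5)) + 250 = 3565 K

3565 K


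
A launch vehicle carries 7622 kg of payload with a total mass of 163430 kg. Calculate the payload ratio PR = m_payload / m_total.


PR = 7622 / 163430 = 0.0466

0.0466


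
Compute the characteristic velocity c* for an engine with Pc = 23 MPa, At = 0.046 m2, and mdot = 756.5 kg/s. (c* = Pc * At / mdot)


c* = 23e6 * 0.046 / 756.5 = 1399 m/s

1399 m/s


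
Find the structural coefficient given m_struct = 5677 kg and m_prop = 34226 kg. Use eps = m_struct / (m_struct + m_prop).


eps = 5677 / (5677 + 34226) = 0.1423

0.1423


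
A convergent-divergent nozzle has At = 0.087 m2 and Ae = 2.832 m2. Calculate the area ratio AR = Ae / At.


AR = 2.832 / 0.087 = 32.6

32.6


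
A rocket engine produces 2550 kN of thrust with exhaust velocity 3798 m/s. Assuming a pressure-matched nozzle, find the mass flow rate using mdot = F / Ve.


mdot = F / Ve = 2550000 / 3798 = 671.4 kg/s

671.4 kg/s


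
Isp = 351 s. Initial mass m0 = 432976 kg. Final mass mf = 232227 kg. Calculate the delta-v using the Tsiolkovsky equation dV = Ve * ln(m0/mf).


Ve = 351 * 9.81 = 3443.31 m/s
dV = 3443.31 * ln(432976/232227) = 2145 m/s

2145 m/s


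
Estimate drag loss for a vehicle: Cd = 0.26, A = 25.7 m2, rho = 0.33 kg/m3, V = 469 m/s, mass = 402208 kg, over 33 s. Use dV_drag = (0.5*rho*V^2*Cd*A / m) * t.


D = 0.5 * 0.33 * 469^2 * 0.26 * 25.7 = 242513.6 N
a = 242513.6 / 402208 = 0.603 m/s2
dV = 0.603 * 33 = 19.9 m/s

19.9 m/s


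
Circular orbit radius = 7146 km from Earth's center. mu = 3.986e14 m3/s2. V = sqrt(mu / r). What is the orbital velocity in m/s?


V = sqrt(3.986e14 / 7146000) = 7469 m/s

7469 m/s


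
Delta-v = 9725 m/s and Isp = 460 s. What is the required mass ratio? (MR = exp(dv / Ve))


Ve = 460 * 9.81 = 4512.6 m/s
MR = exp(9725 / 4512.6) = 8.629

8.629


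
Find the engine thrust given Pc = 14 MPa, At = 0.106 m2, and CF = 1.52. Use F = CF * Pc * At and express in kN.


F = 1.52 * 14e6 * 0.106 = 2.2557e+06 N = 2255.7 kN

2255.7 kN


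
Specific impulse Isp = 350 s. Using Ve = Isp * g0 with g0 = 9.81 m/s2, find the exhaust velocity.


Ve = Isp * g0 = 350 * 9.81 = 3433.5 m/s

3433.5 m/s


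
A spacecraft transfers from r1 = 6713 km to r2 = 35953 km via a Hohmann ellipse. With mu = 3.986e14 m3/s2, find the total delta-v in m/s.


V1 = sqrt(mu/r1) = 7705.67 m/s
dV1 = V1*(sqrt(2*r2/(r1+r2)) - 1) = 2297.83 m/s
V2 = sqrt(mu/r2) = 3329.67 m/s
dV2 = V2*(1 - sqrt(2*r1/(r1+r2))) = 1461.86 m/s
Total dV = 3760 m/s

3760 m/s


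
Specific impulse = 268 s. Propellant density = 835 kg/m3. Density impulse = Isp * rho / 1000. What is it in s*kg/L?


rho*Isp = 268 * 835 / 1000 = 224 s*kg/L

224 s*kg/L


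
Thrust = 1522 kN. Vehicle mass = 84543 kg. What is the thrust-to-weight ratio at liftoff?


TWR = 1522000 / (84543 * 9.81) = 1.84

1.84


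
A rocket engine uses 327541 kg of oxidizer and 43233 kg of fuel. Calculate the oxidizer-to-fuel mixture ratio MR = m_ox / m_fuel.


MR = 327541 / 43233 = 7.58

7.58


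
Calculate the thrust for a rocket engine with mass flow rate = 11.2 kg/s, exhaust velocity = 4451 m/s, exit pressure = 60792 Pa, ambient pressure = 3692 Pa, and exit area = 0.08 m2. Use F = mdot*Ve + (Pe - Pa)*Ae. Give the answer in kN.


F = 11.2 * 4451 + (60792 - 3692) * 0.08 = 54419.0 N = 54.4 kN

54.4 kN


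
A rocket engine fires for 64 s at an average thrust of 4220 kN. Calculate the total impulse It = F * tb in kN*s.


It = 4220 * 64 = 270080 kN*s

270080 kN*s


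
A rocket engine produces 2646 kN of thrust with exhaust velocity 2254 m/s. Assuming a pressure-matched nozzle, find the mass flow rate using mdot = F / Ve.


mdot = F / Ve = 2646000 / 2254 = 1173.9 kg/s

1173.9 kg/s


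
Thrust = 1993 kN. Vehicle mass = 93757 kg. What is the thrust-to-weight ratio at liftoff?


TWR = 1993000 / (93757 * 9.81) = 2.17

2.17


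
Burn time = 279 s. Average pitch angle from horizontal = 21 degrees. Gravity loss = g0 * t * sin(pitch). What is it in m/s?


GL = 9.81 * 279 * sin(21 deg) = 981 m/s

981 m/s


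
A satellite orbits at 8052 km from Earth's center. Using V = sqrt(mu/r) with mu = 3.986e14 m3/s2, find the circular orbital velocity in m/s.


V = sqrt(3.986e14 / 8052000) = 7036 m/s

7036 m/s


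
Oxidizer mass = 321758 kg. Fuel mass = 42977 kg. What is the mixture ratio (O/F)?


MR = 321758 / 42977 = 7.49

7.49


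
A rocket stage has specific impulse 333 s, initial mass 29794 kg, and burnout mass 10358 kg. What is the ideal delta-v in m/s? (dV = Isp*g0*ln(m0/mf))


Ve = 333 * 9.81 = 3266.73 m/s
dV = 3266.73 * ln(29794/10358) = 3451 m/s

3451 m/s


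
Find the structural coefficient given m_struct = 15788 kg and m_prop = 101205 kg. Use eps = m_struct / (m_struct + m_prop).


eps = 15788 / (15788 + 101205) = 0.1349

0.1349


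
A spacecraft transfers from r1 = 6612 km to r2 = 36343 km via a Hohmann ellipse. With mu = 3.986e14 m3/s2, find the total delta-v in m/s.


V1 = sqrt(mu/r1) = 7764.3 m/s
dV1 = V1*(sqrt(2*r2/(r1+r2)) - 1) = 2335.69 m/s
V2 = sqrt(mu/r2) = 3311.76 m/s
dV2 = V2*(1 - sqrt(2*r1/(r1+r2))) = 1474.23 m/s
Total dV = 3810 m/s

3810 m/s


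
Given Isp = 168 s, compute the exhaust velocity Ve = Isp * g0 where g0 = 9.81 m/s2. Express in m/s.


Ve = Isp * g0 = 168 * 9.81 = 1648.1 m/s

1648.1 m/s


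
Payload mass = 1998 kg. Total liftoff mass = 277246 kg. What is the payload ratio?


PR = 1998 / 277246 = 0.0072

0.0072


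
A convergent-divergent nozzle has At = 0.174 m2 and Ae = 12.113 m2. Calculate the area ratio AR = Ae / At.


AR = 12.113 / 0.174 = 69.6

69.6


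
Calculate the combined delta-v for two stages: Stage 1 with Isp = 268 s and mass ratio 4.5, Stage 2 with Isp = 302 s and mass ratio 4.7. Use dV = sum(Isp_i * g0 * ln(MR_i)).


dV1 = 268 * 9.81 * ln(4.5) = 3954.3 m/s
dV2 = 302 * 9.81 * ln(4.7) = 4584.8 m/s
Total dV = 3954.3 + 4584.8 = 8539.1 m/s ~ 8539 m/s

8539 m/s


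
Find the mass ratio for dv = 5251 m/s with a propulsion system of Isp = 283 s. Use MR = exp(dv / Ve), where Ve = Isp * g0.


Ve = 283 * 9.81 = 2776.23 m/s
MR = exp(5251 / 2776.23) = 6.629

6.629


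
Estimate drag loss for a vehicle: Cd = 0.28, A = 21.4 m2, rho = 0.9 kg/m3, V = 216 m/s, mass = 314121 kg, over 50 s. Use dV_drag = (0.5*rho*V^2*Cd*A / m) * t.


D = 0.5 * 0.9 * 216^2 * 0.28 * 21.4 = 125803.24 N
a = 125803.24 / 314121 = 0.4005 m/s2
dV = 0.4005 * 50 = 20.0 m/s

20.0 m/s


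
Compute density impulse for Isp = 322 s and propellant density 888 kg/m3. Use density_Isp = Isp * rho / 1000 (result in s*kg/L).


rho*Isp = 322 * 888 / 1000 = 286 s*kg/L

286 s*kg/L


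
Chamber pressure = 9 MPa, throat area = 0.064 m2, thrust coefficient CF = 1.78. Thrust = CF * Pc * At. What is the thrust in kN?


F = 1.78 * 9e6 * 0.064 = 1.0253e+06 N = 1025.3 kN

1025.3 kN


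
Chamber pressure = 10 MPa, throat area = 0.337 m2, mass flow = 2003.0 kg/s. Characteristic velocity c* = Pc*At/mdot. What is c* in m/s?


c* = 10e6 * 0.337 / 2003.0 = 1682 m/s

1682 m/s


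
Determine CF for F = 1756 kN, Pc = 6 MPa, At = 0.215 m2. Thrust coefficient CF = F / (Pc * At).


CF = 1756000 / (6e6 * 0.215) = 1.36

1.36


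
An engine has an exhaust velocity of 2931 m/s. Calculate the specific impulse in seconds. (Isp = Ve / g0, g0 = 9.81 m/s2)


Isp = Ve / g0 = 2931 / 9.81 = 298.8 s

298.8 s


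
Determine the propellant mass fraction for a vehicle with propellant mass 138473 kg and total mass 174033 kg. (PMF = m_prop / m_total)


PMF = 138473 / 174033 = 0.796

0.796


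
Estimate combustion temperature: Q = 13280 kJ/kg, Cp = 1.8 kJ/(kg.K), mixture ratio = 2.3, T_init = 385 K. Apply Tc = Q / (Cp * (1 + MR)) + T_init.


Tc = 13280 / (1.8 * (1 + 2.3)) + 385 = 2621 K

2621 K


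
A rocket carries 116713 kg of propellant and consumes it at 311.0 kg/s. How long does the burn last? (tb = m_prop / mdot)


tb = 116713 / 311.0 = 375.3 s

375.3 s


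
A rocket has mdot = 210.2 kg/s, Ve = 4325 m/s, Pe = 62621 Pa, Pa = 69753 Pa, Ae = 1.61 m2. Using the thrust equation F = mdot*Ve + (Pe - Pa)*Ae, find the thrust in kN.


F = 210.2 * 4325 + (62621 - 69753) * 1.61 = 897632.0 N = 897.6 kN

897.6 kN


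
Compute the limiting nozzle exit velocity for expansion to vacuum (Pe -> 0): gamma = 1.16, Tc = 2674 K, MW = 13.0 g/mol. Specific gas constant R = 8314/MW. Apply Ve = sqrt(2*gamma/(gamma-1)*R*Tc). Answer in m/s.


R = 8314 / 13.0 = 639.54 J/(kg.K)
Ve = sqrt(2 * 1.16 / (1.16 - 1) * 639.54 * 2674) = 4980 m/s

4980 m/s


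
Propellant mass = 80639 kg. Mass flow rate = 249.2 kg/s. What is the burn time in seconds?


tb = 80639 / 249.2 = 323.6 s

323.6 s


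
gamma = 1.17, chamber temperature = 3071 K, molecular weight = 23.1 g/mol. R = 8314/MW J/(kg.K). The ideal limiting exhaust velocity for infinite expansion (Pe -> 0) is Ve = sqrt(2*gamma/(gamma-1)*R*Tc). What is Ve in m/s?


R = 8314 / 23.1 = 359.91 J/(kg.K)
Ve = sqrt(2 * 1.17 / (1.17 - 1) * 359.91 * 3071) = 3901 m/s

3901 m/s


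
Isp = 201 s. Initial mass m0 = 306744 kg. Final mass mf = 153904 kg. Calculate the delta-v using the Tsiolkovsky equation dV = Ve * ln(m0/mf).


Ve = 201 * 9.81 = 1971.81 m/s
dV = 1971.81 * ln(306744/153904) = 1360 m/s

1360 m/s


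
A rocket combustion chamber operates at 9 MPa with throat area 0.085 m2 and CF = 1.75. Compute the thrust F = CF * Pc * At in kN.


F = 1.75 * 9e6 * 0.085 = 1.3388e+06 N = 1338.8 kN

1338.8 kN


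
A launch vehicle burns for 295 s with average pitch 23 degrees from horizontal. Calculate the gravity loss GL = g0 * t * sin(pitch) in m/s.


GL = 9.81 * 295 * sin(23 deg) = 1131 m/s

1131 m/s


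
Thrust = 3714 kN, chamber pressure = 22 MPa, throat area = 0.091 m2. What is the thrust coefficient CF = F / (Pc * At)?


CF = 3714000 / (22e6 * 0.091) = 1.86

1.86


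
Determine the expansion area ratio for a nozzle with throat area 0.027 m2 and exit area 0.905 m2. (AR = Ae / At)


AR = 0.905 / 0.027 = 33.5

33.5


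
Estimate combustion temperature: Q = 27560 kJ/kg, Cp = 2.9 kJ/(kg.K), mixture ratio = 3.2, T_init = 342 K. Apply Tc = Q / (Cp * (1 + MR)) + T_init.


Tc = 27560 / (2.9 * (1 + 3.2)) + 342 = 2605 K

2605 K


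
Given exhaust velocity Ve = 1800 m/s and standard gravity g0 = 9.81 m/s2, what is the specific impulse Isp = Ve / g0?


Isp = Ve / g0 = 1800 / 9.81 = 183.5 s

183.5 s


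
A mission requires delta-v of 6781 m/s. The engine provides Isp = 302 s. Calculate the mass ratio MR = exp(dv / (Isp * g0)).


Ve = 302 * 9.81 = 2962.62 m/s
MR = exp(6781 / 2962.62) = 9.864

9.864


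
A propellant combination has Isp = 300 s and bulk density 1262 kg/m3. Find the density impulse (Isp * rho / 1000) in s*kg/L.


rho*Isp = 300 * 1262 / 1000 = 379 s*kg/L

379 s*kg/L


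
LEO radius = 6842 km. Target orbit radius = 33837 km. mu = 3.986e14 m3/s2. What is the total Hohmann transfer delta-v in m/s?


V1 = sqrt(mu/r1) = 7632.68 m/s
dV1 = V1*(sqrt(2*r2/(r1+r2)) - 1) = 2212.03 m/s
V2 = sqrt(mu/r2) = 3432.2 m/s
dV2 = V2*(1 - sqrt(2*r1/(r1+r2))) = 1441.55 m/s
Total dV = 3654 m/s

3654 m/s


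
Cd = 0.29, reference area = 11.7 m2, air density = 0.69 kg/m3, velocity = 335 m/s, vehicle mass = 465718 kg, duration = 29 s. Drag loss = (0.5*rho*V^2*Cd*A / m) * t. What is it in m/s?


D = 0.5 * 0.69 * 335^2 * 0.29 * 11.7 = 131368.9 N
a = 131368.9 / 465718 = 0.2821 m/s2
dV = 0.2821 * 29 = 8.2 m/s

8.2 m/s


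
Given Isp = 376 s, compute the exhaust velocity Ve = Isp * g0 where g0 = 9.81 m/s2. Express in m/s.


Ve = Isp * g0 = 376 * 9.81 = 3688.6 m/s

3688.6 m/s


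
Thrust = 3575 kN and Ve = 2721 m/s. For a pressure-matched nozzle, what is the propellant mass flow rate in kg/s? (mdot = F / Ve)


mdot = F / Ve = 3575000 / 2721 = 1313.9 kg/s

1313.9 kg/s


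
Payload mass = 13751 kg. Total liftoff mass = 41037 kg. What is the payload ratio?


PR = 13751 / 41037 = 0.3351

0.3351


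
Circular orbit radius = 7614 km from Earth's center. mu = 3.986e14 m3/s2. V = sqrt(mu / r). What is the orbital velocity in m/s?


V = sqrt(3.986e14 / 7614000) = 7235 m/s

7235 m/s


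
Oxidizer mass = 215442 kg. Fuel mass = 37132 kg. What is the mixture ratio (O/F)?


MR = 215442 / 37132 = 5.8

5.8


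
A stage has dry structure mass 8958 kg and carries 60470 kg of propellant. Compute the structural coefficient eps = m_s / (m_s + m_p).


eps = 8958 / (8958 + 60470) = 0.129

0.129


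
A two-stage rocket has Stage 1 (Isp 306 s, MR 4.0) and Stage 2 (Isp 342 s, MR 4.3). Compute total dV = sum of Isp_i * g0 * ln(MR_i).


dV1 = 306 * 9.81 * ln(4.0) = 4161.5 m/s
dV2 = 342 * 9.81 * ln(4.3) = 4893.7 m/s
Total dV = 4161.5 + 4893.7 = 9055.2 m/s ~ 9055 m/s

9055 m/s


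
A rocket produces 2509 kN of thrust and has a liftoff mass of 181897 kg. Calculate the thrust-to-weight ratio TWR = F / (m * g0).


TWR = 2509000 / (181897 * 9.81) = 1.41

1.41


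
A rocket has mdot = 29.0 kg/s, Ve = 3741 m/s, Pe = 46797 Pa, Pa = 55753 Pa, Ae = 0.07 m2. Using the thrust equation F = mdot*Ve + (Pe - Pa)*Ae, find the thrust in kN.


F = 29.0 * 3741 + (46797 - 55753) * 0.07 = 107862.0 N = 107.9 kN

107.9 kN


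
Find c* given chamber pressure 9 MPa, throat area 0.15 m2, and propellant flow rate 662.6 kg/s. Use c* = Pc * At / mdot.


c* = 9e6 * 0.15 / 662.6 = 2037 m/s

2037 m/s


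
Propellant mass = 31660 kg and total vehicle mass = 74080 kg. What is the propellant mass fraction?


PMF = 31660 / 74080 = 0.427

0.427


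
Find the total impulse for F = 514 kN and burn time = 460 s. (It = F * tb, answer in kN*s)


It = 514 * 460 = 236440 kN*s

236440 kN*s


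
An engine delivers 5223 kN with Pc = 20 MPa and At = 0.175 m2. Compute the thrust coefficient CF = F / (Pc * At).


CF = 5223000 / (20e6 * 0.175) = 1.49

1.49


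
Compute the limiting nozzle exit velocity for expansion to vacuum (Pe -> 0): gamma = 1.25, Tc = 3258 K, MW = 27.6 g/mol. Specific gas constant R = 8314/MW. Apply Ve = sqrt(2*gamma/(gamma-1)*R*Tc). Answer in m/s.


R = 8314 / 27.6 = 301.23 J/(kg.K)
Ve = sqrt(2 * 1.25 / (1.25 - 1) * 301.23 * 3258) = 3133 m/s

3133 m/s


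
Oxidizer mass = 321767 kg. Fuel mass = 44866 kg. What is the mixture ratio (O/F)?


MR = 321767 / 44866 = 7.17

7.17


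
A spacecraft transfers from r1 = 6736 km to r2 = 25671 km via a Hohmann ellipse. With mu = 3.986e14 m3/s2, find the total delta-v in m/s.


V1 = sqrt(mu/r1) = 7692.5 m/s
dV1 = V1*(sqrt(2*r2/(r1+r2)) - 1) = 1989.93 m/s
V2 = sqrt(mu/r2) = 3940.46 m/s
dV2 = V2*(1 - sqrt(2*r1/(r1+r2))) = 1399.82 m/s
Total dV = 3390 m/s

3390 m/s


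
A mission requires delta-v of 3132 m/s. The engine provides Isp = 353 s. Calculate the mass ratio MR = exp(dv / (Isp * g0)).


Ve = 353 * 9.81 = 3462.93 m/s
MR = exp(3132 / 3462.93) = 2.471

2.471


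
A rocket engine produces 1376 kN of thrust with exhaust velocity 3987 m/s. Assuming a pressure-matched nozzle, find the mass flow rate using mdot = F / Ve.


mdot = F / Ve = 1376000 / 3987 = 345.1 kg/s

345.1 kg/s


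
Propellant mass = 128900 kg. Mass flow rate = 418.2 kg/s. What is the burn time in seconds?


tb = 128900 / 418.2 = 308.2 s

308.2 s


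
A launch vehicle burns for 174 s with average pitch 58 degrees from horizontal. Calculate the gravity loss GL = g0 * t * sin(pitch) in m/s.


GL = 9.81 * 174 * sin(58 deg) = 1448 m/s

1448 m/s


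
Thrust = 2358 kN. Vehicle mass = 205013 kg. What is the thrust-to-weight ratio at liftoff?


TWR = 2358000 / (205013 * 9.81) = 1.17

1.17


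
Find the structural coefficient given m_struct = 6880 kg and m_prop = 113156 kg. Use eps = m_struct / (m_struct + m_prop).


eps = 6880 / (6880 + 113156) = 0.0573

0.0573


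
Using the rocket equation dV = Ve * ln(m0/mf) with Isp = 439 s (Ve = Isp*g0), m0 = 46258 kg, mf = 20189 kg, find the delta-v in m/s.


Ve = 439 * 9.81 = 4306.59 m/s
dV = 4306.59 * ln(46258/20189) = 3571 m/s

3571 m/s


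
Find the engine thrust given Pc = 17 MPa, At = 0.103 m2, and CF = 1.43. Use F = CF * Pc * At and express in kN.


F = 1.43 * 17e6 * 0.103 = 2.5039e+06 N = 2503.9 kN

2503.9 kN


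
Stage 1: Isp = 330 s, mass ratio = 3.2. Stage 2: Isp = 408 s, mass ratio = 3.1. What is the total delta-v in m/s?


dV1 = 330 * 9.81 * ln(3.2) = 3765.5 m/s
dV2 = 408 * 9.81 * ln(3.1) = 4528.4 m/s
Total dV = 3765.5 + 4528.4 = 8293.9 m/s ~ 8294 m/s

8294 m/s


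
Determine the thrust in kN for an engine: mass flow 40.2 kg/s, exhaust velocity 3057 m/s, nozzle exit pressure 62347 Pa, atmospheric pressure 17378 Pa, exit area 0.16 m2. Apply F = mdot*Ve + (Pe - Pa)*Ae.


F = 40.2 * 3057 + (62347 - 17378) * 0.16 = 130086.0 N = 130.1 kN

130.1 kN


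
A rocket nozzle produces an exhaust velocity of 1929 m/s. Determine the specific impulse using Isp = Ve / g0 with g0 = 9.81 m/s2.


Isp = Ve / g0 = 1929 / 9.81 = 196.6 s

196.6 s


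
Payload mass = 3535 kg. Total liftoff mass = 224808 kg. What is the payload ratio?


PR = 3535 / 224808 = 0.0157

0.0157


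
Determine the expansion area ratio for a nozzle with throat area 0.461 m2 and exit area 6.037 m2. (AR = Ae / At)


AR = 6.037 / 0.461 = 13.1

13.1


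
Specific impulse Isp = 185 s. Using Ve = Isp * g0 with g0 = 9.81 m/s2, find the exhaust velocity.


Ve = Isp * g0 = 185 * 9.81 = 1814.9 m/s

1814.9 m/s


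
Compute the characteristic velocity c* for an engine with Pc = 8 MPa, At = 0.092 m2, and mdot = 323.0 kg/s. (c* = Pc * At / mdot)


c* = 8e6 * 0.092 / 323.0 = 2279 m/s

2279 m/s


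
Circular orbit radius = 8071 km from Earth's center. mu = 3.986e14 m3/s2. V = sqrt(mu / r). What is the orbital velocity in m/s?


V = sqrt(3.986e14 / 8071000) = 7028 m/s

7028 m/s


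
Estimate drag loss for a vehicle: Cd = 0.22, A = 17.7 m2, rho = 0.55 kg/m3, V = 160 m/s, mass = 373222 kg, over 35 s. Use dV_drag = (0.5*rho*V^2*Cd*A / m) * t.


D = 0.5 * 0.55 * 160^2 * 0.22 * 17.7 = 27413.76 N
a = 27413.76 / 373222 = 0.0735 m/s2
dV = 0.0735 * 35 = 2.6 m/s

2.6 m/s


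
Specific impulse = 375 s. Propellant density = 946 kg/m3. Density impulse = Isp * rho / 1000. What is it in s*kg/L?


rho*Isp = 375 * 946 / 1000 = 355 s*kg/L

355 s*kg/L


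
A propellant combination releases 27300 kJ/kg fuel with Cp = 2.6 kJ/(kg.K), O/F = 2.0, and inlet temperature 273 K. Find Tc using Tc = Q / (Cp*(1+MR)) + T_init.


Tc = 27300 / (2.6 * (1 + 2.0)) + 273 = 3773 K

3773 K


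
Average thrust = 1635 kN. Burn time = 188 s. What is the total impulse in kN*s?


It = 1635 * 188 = 307380 kN*s

307380 kN*s


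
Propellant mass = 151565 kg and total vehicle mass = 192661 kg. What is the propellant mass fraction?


PMF = 151565 / 192661 = 0.787

0.787


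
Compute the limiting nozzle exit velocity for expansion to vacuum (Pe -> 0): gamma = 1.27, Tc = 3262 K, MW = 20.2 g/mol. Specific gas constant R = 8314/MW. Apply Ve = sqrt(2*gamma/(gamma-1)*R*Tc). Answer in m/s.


R = 8314 / 20.2 = 411.58 J/(kg.K)
Ve = sqrt(2 * 1.27 / (1.27 - 1) * 411.58 * 3262) = 3554 m/s

3554 m/s


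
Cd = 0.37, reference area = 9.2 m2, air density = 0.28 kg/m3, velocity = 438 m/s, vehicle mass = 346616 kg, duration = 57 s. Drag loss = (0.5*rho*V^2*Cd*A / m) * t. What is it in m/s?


D = 0.5 * 0.28 * 438^2 * 0.37 * 9.2 = 91425.18 N
a = 91425.18 / 346616 = 0.2638 m/s2
dV = 0.2638 * 57 = 15.0 m/s

15.0 m/s


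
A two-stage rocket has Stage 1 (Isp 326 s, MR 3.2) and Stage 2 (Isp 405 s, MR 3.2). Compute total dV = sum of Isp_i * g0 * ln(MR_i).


dV1 = 326 * 9.81 * ln(3.2) = 3719.8 m/s
dV2 = 405 * 9.81 * ln(3.2) = 4621.3 m/s
Total dV = 3719.8 + 4621.3 = 8341.1 m/s ~ 8341 m/s

8341 m/s


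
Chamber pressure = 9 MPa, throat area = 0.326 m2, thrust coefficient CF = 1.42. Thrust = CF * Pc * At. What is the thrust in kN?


F = 1.42 * 9e6 * 0.326 = 4.1663e+06 N = 4166.3 kN

4166.3 kN


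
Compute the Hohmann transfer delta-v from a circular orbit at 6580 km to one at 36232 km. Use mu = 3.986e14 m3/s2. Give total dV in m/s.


V1 = sqrt(mu/r1) = 7783.16 m/s
dV1 = V1*(sqrt(2*r2/(r1+r2)) - 1) = 2342.76 m/s
V2 = sqrt(mu/r2) = 3316.82 m/s
dV2 = V2*(1 - sqrt(2*r1/(r1+r2))) = 1477.88 m/s
Total dV = 3821 m/s

3821 m/s


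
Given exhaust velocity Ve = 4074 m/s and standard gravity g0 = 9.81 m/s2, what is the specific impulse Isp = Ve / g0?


Isp = Ve / g0 = 4074 / 9.81 = 415.3 s

415.3 s


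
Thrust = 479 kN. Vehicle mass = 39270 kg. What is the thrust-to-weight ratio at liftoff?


TWR = 479000 / (39270 * 9.81) = 1.24

1.24


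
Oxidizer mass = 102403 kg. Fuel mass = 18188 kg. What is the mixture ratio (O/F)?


MR = 102403 / 18188 = 5.63

5.63


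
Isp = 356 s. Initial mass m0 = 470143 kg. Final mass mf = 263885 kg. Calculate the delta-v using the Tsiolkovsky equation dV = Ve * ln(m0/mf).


Ve = 356 * 9.81 = 3492.36 m/s
dV = 3492.36 * ln(470143/263885) = 2017 m/s

2017 m/s


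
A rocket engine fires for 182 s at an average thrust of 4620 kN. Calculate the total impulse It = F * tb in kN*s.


It = 4620 * 182 = 840840 kN*s

840840 kN*s


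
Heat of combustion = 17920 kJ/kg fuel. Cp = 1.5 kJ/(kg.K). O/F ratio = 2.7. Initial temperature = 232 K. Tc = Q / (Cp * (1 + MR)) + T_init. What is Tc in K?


Tc = 17920 / (1.5 * (1 + 2.7)) + 232 = 3461 K

3461 K


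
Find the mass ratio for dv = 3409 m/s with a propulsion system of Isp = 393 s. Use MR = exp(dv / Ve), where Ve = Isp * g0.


Ve = 393 * 9.81 = 3855.33 m/s
MR = exp(3409 / 3855.33) = 2.421

2.421


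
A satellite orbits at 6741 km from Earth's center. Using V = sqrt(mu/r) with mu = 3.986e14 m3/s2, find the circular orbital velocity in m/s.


V = sqrt(3.986e14 / 6741000) = 7690 m/s

7690 m/s


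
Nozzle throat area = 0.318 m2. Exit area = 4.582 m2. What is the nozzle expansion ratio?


AR = 4.582 / 0.318 = 14.4

14.4


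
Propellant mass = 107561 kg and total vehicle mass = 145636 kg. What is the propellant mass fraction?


PMF = 107561 / 145636 = 0.739

0.739


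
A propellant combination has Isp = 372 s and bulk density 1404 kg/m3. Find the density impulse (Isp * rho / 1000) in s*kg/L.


rho*Isp = 372 * 1404 / 1000 = 522 s*kg/L

522 s*kg/L


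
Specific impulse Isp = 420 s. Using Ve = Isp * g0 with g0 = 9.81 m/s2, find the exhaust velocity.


Ve = Isp * g0 = 420 * 9.81 = 4120.2 m/s

4120.2 m/s


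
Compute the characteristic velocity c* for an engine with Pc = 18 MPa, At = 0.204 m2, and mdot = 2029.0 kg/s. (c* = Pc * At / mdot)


c* = 18e6 * 0.204 / 2029.0 = 1810 m/s

1810 m/s


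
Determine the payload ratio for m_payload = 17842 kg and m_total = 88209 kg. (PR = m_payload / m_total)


PR = 17842 / 88209 = 0.2023

0.2023


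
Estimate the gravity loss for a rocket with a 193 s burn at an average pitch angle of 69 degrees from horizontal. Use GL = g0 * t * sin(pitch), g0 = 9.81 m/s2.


GL = 9.81 * 193 * sin(69 deg) = 1768 m/s

1768 m/s


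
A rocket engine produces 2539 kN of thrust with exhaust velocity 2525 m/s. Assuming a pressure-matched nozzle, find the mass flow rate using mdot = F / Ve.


mdot = F / Ve = 2539000 / 2525 = 1005.5 kg/s

1005.5 kg/s


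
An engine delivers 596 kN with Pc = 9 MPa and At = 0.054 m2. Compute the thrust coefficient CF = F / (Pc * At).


CF = 596000 / (9e6 * 0.054) = 1.23

1.23


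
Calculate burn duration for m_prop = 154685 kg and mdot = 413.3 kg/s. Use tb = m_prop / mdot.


tb = 154685 / 413.3 = 374.3 s

374.3 s


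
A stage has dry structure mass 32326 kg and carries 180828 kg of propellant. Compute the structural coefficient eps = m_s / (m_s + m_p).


eps = 32326 / (32326 + 180828) = 0.1517

0.1517


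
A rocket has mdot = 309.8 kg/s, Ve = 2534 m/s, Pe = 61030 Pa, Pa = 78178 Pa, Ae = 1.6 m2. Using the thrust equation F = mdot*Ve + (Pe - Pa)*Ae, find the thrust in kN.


F = 309.8 * 2534 + (61030 - 78178) * 1.6 = 757596.0 N = 757.6 kN

757.6 kN


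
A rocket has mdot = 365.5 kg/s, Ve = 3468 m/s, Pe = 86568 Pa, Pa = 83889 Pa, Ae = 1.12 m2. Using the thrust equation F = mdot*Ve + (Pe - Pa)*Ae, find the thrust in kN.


F = 365.5 * 3468 + (86568 - 83889) * 1.12 = 1.2706e+06 N = 1270.6 kN

1270.6 kN


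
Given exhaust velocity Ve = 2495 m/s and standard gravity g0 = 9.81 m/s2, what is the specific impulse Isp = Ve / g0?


Isp = Ve / g0 = 2495 / 9.81 = 254.3 s

254.3 s


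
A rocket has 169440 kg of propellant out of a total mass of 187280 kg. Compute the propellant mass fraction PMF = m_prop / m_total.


PMF = 169440 / 187280 = 0.905

0.905


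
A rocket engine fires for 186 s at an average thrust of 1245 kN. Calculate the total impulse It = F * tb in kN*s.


It = 1245 * 186 = 231570 kN*s

231570 kN*s


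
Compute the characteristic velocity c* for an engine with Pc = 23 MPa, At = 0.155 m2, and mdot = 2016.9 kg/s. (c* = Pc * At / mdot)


c* = 23e6 * 0.155 / 2016.9 = 1768 m/s

1768 m/s


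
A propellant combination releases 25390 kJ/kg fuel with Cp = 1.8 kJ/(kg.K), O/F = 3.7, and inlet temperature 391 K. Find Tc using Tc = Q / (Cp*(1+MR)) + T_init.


Tc = 25390 / (1.8 * (1 + 3.7)) + 391 = 3392 K

3392 K


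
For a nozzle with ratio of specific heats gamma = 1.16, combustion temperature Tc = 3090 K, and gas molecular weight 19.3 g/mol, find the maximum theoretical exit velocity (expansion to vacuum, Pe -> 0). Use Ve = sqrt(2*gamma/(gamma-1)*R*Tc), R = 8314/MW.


R = 8314 / 19.3 = 430.78 J/(kg.K)
Ve = sqrt(2 * 1.16 / (1.16 - 1) * 430.78 * 3090) = 4393 m/s

4393 m/s


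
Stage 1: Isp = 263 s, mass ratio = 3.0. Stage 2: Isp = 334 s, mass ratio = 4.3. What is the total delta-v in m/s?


dV1 = 263 * 9.81 * ln(3.0) = 2834.5 m/s
dV2 = 334 * 9.81 * ln(4.3) = 4779.2 m/s
Total dV = 2834.5 + 4779.2 = 7613.7 m/s ~ 7614 m/s

7614 m/s


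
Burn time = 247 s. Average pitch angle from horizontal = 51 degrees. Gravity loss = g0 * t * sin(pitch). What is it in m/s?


GL = 9.81 * 247 * sin(51 deg) = 1883 m/s

1883 m/s


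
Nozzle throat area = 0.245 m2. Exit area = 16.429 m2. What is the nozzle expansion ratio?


AR = 16.429 / 0.245 = 67.1

67.1


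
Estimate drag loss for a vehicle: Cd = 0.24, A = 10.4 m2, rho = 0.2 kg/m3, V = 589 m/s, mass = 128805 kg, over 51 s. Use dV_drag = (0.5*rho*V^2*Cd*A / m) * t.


D = 0.5 * 0.2 * 589^2 * 0.24 * 10.4 = 86591.48 N
a = 86591.48 / 128805 = 0.6723 m/s2
dV = 0.6723 * 51 = 34.3 m/s

34.3 m/s


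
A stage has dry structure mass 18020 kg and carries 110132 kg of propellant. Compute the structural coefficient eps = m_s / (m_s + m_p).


eps = 18020 / (18020 + 110132) = 0.1406

0.1406


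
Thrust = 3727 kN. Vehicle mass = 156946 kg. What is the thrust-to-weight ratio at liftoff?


TWR = 3727000 / (156946 * 9.81) = 2.42

2.42


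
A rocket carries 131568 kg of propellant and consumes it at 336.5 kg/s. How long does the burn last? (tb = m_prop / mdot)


tb = 131568 / 336.5 = 391.0 s

391.0 s


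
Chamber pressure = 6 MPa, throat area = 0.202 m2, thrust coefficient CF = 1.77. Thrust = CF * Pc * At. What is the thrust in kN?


F = 1.77 * 6e6 * 0.202 = 2.1452e+06 N = 2145.2 kN

2145.2 kN


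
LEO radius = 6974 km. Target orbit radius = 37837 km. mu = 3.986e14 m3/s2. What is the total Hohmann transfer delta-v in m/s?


V1 = sqrt(mu/r1) = 7560.1 m/s
dV1 = V1*(sqrt(2*r2/(r1+r2)) - 1) = 2264.36 m/s
V2 = sqrt(mu/r2) = 3245.71 m/s
dV2 = V2*(1 - sqrt(2*r1/(r1+r2))) = 1434.9 m/s
Total dV = 3699 m/s

3699 m/s


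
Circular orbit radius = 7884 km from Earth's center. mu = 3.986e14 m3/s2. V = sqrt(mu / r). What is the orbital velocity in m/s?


V = sqrt(3.986e14 / 7884000) = 7110 m/s

7110 m/s


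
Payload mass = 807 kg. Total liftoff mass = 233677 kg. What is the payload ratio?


PR = 807 / 233677 = 0.0035

0.0035


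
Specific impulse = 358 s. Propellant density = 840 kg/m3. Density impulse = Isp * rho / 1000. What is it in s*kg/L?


rho*Isp = 358 * 840 / 1000 = 301 s*kg/L

301 s*kg/L


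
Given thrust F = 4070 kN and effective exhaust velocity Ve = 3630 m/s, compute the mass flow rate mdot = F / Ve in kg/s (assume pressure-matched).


mdot = F / Ve = 4070000 / 3630 = 1121.2 kg/s

1121.2 kg/s


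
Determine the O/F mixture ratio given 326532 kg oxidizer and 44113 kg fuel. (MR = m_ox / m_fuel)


MR = 326532 / 44113 = 7.4

7.4


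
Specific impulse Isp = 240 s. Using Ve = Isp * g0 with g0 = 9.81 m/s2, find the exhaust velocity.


Ve = Isp * g0 = 240 * 9.81 = 2354.4 m/s

2354.4 m/s


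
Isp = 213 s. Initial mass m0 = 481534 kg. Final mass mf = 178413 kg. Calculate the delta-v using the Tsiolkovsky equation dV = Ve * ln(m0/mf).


Ve = 213 * 9.81 = 2089.53 m/s
dV = 2089.53 * ln(481534/178413) = 2075 m/s

2075 m/s


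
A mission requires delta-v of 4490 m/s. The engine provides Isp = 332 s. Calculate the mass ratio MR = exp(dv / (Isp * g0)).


Ve = 332 * 9.81 = 3256.92 m/s
MR = exp(4490 / 3256.92) = 3.969

3.969


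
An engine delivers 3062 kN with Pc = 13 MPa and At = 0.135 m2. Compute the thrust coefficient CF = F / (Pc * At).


CF = 3062000 / (13e6 * 0.135) = 1.74

1.74


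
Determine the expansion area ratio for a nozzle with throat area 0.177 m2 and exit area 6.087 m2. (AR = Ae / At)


AR = 6.087 / 0.177 = 34.4

34.4


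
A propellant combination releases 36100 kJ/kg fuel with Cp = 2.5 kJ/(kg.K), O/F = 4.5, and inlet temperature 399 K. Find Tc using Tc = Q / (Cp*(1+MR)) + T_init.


Tc = 36100 / (2.5 * (1 + 4.5)) + 399 = 3024 K

3024 K


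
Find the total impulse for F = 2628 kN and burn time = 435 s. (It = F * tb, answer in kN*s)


It = 2628 * 435 = 1143180 kN*s

1143180 kN*s


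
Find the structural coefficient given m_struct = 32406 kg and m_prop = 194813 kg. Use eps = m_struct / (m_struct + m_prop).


eps = 32406 / (32406 + 194813) = 0.1426

0.1426


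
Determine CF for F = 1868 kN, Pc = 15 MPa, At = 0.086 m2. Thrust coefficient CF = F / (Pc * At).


CF = 1868000 / (15e6 * 0.086) = 1.45

1.45


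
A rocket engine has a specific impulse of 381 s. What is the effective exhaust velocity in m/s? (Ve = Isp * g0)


Ve = Isp * g0 = 381 * 9.81 = 3737.6 m/s

3737.6 m/s


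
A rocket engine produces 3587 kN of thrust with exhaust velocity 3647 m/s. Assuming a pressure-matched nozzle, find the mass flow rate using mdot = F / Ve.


mdot = F / Ve = 3587000 / 3647 = 983.5 kg/s

983.5 kg/s


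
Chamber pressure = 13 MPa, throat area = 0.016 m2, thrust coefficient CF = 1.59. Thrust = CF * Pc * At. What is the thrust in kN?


F = 1.59 * 13e6 * 0.016 = 330720.0 N = 330.7 kN

330.7 kN


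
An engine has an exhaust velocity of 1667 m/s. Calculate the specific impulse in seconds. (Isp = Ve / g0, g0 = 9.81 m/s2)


Isp = Ve / g0 = 1667 / 9.81 = 169.9 s

169.9 s


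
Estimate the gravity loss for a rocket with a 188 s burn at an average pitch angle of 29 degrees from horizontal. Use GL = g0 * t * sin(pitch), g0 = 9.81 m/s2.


GL = 9.81 * 188 * sin(29 deg) = 894 m/s

894 m/s


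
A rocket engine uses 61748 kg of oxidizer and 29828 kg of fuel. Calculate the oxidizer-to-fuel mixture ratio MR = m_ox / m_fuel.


MR = 61748 / 29828 = 2.07

2.07


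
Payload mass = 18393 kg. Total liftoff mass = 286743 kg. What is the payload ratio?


PR = 18393 / 286743 = 0.0641

0.0641


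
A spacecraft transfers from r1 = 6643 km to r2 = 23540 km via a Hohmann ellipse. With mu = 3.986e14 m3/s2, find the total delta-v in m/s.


V1 = sqrt(mu/r1) = 7746.16 m/s
dV1 = V1*(sqrt(2*r2/(r1+r2)) - 1) = 1928.23 m/s
V2 = sqrt(mu/r2) = 4114.96 m/s
dV2 = V2*(1 - sqrt(2*r1/(r1+r2))) = 1384.84 m/s
Total dV = 3313 m/s

3313 m/s


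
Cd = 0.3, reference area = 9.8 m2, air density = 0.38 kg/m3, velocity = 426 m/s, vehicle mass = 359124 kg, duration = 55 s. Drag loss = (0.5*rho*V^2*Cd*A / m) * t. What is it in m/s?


D = 0.5 * 0.38 * 426^2 * 0.3 * 9.8 = 101372.49 N
a = 101372.49 / 359124 = 0.2823 m/s2
dV = 0.2823 * 55 = 15.5 m/s

15.5 m/s
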